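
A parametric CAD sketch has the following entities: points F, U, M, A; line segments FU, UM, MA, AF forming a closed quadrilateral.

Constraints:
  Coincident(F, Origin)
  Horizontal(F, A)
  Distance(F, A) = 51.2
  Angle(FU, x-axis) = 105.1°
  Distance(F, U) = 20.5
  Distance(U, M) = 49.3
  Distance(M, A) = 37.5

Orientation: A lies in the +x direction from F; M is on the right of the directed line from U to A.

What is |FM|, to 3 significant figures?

30.3

Checks: |UM| = 49.30 ✓; |MA| = 37.50 ✓.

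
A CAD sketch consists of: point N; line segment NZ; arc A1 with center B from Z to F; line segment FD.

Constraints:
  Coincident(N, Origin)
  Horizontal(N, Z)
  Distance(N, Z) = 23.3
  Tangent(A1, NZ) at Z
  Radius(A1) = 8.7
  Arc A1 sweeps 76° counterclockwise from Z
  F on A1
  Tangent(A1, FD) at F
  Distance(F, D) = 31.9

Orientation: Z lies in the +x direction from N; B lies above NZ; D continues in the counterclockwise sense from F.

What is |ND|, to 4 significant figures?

54.47

On A1, Z sits at bearing -90° from B; a 76° counterclockwise sweep puts F at bearing -14°, so F = B + 8.7·(cos -14°, sin -14°) = (31.74, 6.595). Tangency of A1 to FD means the radius BF is perpendicular to FD, so FD runs along (−sin -14°, cos -14°); with |FD| = 31.9, D = (39.46, 37.55). Then |ND| = |D − N| = 54.47.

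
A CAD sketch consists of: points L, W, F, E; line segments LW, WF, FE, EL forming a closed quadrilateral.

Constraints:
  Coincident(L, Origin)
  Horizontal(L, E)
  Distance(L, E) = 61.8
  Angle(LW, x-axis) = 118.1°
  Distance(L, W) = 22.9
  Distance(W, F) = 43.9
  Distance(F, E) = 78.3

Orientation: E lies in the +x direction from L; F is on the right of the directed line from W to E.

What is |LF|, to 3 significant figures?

26.9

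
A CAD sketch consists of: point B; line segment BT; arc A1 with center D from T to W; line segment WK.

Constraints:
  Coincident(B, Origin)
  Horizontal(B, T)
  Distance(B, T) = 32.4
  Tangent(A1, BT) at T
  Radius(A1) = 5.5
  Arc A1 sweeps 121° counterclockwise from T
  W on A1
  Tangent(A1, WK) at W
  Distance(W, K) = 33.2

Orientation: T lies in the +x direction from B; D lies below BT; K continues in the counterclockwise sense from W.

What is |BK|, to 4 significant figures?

57.96

B is at the origin; B and T share the same y with |BT| = 32.4 and T on the +x side, so T = (32.40, 0.000). A1 meets BT tangentially, so DT is at right angles to BT, so D = T + (0, -5.5) = (32.40, -5.500). On A1, T sits at bearing 90° from D; a 121° counterclockwise sweep puts W at bearing 211°, so W = D + 5.5·(cos 211°, sin 211°) = (27.69, -8.333). Since A1 is tangent to WK there, DW ⟂ WK, so WK runs along (−sin 211°, cos 211°); with |WK| = 33.2, K = (44.78, -36.79). Then |BK| = |K − B| = 57.96.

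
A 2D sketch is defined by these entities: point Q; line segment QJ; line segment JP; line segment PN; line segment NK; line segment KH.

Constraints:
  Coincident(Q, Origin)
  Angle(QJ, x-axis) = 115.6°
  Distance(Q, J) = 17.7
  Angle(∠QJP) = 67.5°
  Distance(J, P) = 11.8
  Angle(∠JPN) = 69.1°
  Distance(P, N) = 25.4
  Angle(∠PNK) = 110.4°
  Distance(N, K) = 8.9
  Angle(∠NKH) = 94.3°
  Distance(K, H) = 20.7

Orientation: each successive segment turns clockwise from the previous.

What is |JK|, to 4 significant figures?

24.44

Q is at the origin; QJ runs at 115.6° with length 17.7, so J = (-7.648, 15.96). ∠QJP = 67.5° gives JP at 3.100° from the x-axis; with |JP| = 11.8, P = (4.135, 16.60). ∠JPN = 69.1° gives PN at -107.8° from the x-axis; with |PN| = 25.4, N = (-3.630, -7.584). ∠PNK = 110.4° gives NK at -177.4° from the x-axis; with |NK| = 8.9, K = (-12.52, -7.987). Then |JK| = |K − J| = 24.44.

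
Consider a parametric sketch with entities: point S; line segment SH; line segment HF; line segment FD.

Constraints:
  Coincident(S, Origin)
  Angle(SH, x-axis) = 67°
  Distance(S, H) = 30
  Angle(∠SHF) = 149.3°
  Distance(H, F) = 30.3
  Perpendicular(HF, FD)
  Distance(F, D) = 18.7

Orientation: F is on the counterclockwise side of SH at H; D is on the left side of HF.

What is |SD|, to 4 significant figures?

56.20

∠SHF = 149.3°, so HF runs at 67.0° + (180° − 149.3°) = 97.70° from the x-axis; with |HF| = 30.3, F = H + 30.3·(cos 97.70°, sin 97.70°) = (7.662, 57.64). HF is perpendicular to FD; with |FD| = 18.7 on the left of HF, D = F + 18.7·(-0.9910, -0.1340) = (-10.87, 55.14). Then |SD| = |D − S| = 56.20.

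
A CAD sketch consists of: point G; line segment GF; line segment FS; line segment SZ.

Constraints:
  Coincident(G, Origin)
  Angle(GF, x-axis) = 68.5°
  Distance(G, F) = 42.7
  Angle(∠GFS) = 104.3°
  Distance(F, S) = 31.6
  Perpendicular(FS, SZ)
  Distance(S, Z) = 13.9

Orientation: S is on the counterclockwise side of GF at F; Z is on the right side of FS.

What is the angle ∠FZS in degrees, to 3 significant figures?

66.3°

∠GFS = 104.3°, so FS runs at 68.5° + (180° − 104.3°) = 144° from the x-axis; with |FS| = 31.6, S = F + 31.6·(cos 144°, sin 144°) = (-9.98, 58.2). The perpendicularity gives SZ at right angles to FS; with |SZ| = 13.9 on the right of FS, Z = S + 13.9·(0.585, 0.811) = (-1.85, 69.5). Then cos ∠FZS = ZF·ZS / (|ZF||ZS|), giving 66.3°.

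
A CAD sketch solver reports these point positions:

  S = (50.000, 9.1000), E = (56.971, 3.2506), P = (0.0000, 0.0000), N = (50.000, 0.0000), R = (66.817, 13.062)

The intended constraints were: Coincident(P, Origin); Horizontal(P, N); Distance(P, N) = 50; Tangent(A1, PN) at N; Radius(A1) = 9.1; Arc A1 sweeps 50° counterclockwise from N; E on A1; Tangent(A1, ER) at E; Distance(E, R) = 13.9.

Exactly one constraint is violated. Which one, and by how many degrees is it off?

Tangent(A1, ER) at E — off by 5.10°.

P = (0.00, 0.00) ✓; P.y = 0.00, N.y = 0.00 ✓; |PN| = 50.00 ✓; ∠(SN, NP) = 90.00° ✓; |SN| = 9.100 ✓; bearing(S→E) − bearing(S→N) = 50.00° ✓; |SE| = 9.100 ✓; ∠(SE, ER) = 95.10° ✗; |ER| = 13.90 ✓.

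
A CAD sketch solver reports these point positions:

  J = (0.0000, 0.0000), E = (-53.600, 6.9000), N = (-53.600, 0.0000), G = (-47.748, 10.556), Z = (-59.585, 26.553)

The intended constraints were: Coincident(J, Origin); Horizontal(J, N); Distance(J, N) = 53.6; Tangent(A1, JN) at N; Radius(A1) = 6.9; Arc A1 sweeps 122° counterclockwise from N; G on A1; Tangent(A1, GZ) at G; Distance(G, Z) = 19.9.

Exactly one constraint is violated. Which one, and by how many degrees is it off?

Tangent(A1, GZ) at G — off by 4.50°.

J = (0.00, 0.00) ✓; J.y = 0.00, N.y = 0.00 ✓; |JN| = 53.60 ✓; ∠(EN, NJ) = 90.00° ✓; |EN| = 6.900 ✓; bearing(E→G) − bearing(E→N) = 122.0° ✓; |EG| = 6.900 ✓; ∠(EG, GZ) = 85.50° ✗; |GZ| = 19.90 ✓.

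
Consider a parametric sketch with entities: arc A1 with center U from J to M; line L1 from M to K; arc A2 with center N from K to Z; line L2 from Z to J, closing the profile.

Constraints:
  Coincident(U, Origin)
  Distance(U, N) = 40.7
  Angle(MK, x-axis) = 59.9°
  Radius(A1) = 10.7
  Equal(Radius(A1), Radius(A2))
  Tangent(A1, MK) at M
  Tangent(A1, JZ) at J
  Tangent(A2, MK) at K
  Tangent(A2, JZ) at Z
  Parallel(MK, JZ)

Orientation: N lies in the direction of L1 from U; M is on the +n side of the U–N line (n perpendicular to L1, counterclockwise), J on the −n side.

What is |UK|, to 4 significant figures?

42.08

The slot axis is L1's direction at 59.9°, so u = (cos 59.9°, sin 59.9°) = (0.5015, 0.8652) and n = (−sin 59.9°, cos 59.9°) = (-0.8652, 0.5015). U is at the origin and N lies 40.7 along u from U, so N = 40.7·u = (20.41, 35.21). Tangency of A1 to both parallel lines with radius 10.7 puts M and J at U ± 10.7·n: M = (-9.257, 5.366), J = (9.257, -5.366). Equal radii place K and Z the same way about N: K = N + 10.7·n = (11.15, 40.58), Z = N − 10.7·n = (29.67, 29.85). Then |UK| = |K − U| = 42.08.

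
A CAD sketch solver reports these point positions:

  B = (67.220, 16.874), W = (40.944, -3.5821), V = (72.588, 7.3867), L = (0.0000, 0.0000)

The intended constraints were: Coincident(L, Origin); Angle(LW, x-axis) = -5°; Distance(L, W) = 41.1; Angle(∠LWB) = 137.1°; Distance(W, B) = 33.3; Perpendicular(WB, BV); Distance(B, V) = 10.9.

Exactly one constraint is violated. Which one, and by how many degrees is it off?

Perpendicular(WB, BV) — off by 8.40°.

L = (0.00, 0.00) ✓; LW at -5.000° ✓; |LW| = 41.10 ✓; ∠LWB = 137.1° ✓; |WB| = 33.30 ✓; ∠(WB, BV) = 98.40° ✗; |BV| = 10.90 ✓.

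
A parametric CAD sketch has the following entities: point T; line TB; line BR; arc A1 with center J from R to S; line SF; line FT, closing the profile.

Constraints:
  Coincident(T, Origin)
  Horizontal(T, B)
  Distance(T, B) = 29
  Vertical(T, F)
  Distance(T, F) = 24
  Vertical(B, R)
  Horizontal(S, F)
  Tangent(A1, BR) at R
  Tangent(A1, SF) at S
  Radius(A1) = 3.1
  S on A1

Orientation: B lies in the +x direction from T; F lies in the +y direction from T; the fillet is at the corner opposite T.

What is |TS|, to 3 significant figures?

35.3

T is at the origin; T and B share the same y with |TB| = 29.0 and B on the +x side, so B = (29.0, 0.00). T and F share the same x with |TF| = 24.0 and F on the +y side, so F = (0.00, 24.0). The virtual corner opposite T is at (29.0, 24.0). Since A1 is tangent to BR there, JR ⟂ BR and A1 meets SF tangentially, so JS is at right angles to SF, with radius 3.1, so the center J sits 3.1 in from both sides at J = (25.9, 20.9). That places the tangent points at R = (29.0, 20.9) on BR and S = (25.9, 24.0) on SF. Then |TS| = |S − T| = 35.3.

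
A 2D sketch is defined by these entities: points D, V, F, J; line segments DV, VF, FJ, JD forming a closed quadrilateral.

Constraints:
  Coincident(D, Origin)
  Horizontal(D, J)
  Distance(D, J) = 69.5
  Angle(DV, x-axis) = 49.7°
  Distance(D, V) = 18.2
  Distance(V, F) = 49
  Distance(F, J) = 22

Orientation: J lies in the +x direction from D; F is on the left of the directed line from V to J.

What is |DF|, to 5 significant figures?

63.618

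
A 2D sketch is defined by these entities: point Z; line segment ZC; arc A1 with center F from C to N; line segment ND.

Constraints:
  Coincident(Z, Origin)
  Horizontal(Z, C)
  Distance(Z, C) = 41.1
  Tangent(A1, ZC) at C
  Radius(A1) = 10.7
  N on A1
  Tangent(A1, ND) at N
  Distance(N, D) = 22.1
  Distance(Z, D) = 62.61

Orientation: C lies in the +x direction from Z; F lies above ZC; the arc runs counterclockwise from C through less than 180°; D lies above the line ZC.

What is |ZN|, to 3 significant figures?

52.6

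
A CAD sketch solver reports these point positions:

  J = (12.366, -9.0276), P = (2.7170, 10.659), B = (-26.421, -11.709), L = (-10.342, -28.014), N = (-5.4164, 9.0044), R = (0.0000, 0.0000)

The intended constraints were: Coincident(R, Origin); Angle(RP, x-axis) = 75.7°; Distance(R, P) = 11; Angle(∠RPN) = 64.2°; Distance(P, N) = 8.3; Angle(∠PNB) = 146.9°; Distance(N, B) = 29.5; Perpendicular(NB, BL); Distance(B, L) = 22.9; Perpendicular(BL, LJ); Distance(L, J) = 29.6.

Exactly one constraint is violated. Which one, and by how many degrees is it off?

Perpendicular(BL, LJ) — off by 4.70°.

R = (0.00, 0.00) ✓; RP at 75.70° ✓; |RP| = 11.00 ✓; ∠RPN = 64.20° ✓; |PN| = 8.300 ✓; ∠PNB = 146.9° ✓; |NB| = 29.50 ✓; ∠(NB, BL) = 90.00° ✓; |BL| = 22.90 ✓; ∠(BL, LJ) = 85.30° ✗; |LJ| = 29.60 ✓.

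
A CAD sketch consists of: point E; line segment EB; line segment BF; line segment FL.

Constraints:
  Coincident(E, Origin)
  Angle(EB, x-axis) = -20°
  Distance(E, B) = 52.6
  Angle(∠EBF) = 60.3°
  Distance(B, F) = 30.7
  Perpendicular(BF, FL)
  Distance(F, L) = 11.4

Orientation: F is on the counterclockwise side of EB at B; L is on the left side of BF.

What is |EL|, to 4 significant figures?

34.60

∠EBF = 60.3°, so BF runs at -20.0° + (180° − 60.3°) = 99.70° from the x-axis; with |BF| = 30.7, F = B + 30.7·(cos 99.70°, sin 99.70°) = (44.26, 12.27). BF ⟂ FL; with |FL| = 11.4 on the left of BF, L = F + 11.4·(-0.9857, -0.1685) = (33.02, 10.35). Then |EL| = |L − E| = 34.60.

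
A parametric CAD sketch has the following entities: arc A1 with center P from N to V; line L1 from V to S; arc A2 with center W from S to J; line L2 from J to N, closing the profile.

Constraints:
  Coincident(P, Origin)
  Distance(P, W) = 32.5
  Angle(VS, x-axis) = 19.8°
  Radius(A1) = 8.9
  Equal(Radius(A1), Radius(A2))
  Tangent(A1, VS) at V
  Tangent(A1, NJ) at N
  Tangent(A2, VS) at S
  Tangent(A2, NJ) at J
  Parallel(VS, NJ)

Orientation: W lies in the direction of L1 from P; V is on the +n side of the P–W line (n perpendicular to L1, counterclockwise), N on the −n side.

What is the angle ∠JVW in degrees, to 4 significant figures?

13.39°

The slot axis is L1's direction at 19.8°, so u = (cos 19.8°, sin 19.8°) = (0.9409, 0.3387) and n = (−sin 19.8°, cos 19.8°) = (-0.3387, 0.9409). P is at the origin and W lies 32.5 along u from P, so W = 32.5·u = (30.58, 11.01). Tangency of A1 to both parallel lines with radius 8.9 puts V and N at P ± 8.9·n: V = (-3.015, 8.374), N = (3.015, -8.374). Equal radii place S and J the same way about W: S = W + 8.9·n = (27.56, 19.38), J = W − 8.9·n = (33.59, 2.635). Then cos ∠JVW = VJ·VW / (|VJ||VW|), giving 13.39°.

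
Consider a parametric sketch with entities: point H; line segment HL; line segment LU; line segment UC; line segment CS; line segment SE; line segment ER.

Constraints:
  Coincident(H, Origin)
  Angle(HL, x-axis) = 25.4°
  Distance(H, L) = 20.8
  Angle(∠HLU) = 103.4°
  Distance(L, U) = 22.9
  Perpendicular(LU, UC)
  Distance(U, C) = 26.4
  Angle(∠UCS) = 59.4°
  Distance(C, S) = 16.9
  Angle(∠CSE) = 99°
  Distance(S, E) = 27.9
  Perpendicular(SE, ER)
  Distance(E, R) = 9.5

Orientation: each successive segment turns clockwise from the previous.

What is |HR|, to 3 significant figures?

40.8

∠CSE = 99.0° gives SE at 17.2° from the x-axis; with |SE| = 27.9, E = (36.8, -0.490). SE ⟂ ER, so ER runs at -72.8°; with |ER| = 9.5, R = (39.6, -9.57). Then |HR| = |R − H| = 40.8.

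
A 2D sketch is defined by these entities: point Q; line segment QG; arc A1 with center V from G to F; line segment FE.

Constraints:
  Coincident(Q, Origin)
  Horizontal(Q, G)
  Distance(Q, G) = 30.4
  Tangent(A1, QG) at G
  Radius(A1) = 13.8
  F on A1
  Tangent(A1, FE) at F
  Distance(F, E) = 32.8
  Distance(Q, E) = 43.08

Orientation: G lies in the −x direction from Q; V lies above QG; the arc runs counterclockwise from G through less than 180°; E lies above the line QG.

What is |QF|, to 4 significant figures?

19.94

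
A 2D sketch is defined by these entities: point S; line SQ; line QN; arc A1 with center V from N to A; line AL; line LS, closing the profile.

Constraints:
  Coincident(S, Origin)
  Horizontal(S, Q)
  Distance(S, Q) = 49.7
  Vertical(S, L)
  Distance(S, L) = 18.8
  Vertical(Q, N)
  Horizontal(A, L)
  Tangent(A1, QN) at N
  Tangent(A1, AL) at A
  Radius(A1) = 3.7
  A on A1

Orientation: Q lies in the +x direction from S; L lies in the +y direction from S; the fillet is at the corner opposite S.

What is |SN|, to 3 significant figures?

51.9

S is at the origin; SQ is horizontal with |SQ| = 49.7 and Q on the +x side, so Q = (49.7, 0.00). S and L share the same x with |SL| = 18.8 and L on the +y side, so L = (0.00, 18.8). The virtual corner opposite S is at (49.7, 18.8). Since A1 is tangent to QN there, VN ⟂ QN and the tangent condition forces VA to be normal to AL, with radius 3.7, so the center V sits 3.7 in from both sides at V = (46.0, 15.1). That places the tangent points at N = (49.7, 15.1) on QN and A = (46.0, 18.8) on AL. Then |SN| = |N − S| = 51.9.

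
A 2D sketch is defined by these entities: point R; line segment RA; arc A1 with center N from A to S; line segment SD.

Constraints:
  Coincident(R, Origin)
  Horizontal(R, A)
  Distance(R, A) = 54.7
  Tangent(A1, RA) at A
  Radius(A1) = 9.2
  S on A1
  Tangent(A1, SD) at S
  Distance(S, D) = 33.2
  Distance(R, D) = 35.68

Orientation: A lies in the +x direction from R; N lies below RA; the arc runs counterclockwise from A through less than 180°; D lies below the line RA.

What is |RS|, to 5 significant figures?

48.329

Checks: |RA| = 54.70 ✓; |NS| = 9.200 ✓; ∠(NS, SD) = 90.00° ✓; |SD| = 33.20 ✓; |RD| = 35.68 ✓.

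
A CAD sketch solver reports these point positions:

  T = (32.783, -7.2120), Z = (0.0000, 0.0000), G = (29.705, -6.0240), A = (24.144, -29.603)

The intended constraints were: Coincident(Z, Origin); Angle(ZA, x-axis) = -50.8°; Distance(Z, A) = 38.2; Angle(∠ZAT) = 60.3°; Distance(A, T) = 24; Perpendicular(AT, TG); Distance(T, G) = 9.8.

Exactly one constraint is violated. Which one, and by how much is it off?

Distance(T, G) = 9.8 — off by 6.50.

Z = (0.00, 0.00) ✓; ZA at -50.80° ✓; |ZA| = 38.20 ✓; ∠ZAT = 60.30° ✓; |AT| = 24.00 ✓; ∠(AT, TG) = 89.99° ✓; |TG| = 3.299 ✗.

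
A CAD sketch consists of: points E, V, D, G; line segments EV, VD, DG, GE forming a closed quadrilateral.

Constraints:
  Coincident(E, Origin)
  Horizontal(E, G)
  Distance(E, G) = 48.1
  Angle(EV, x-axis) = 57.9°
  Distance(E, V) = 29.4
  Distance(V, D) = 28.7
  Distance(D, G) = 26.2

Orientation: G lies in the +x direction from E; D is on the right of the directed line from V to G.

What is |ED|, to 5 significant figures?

22.290

Checks: |EG| = 48.10 ✓; |EV| = 29.40 ✓; |VD| = 28.70 ✓; |DG| = 26.20 ✓.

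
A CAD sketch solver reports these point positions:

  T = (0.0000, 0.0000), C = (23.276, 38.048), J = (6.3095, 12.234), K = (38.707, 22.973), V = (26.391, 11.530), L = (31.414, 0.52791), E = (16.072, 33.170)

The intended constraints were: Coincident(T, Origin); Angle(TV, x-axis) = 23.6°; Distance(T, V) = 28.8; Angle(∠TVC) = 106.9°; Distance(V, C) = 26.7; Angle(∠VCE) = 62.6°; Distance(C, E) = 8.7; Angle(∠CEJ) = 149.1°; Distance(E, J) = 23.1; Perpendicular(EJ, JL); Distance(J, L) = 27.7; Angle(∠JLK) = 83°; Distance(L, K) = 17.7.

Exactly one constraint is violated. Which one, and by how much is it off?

Distance(L, K) = 17.7 — off by 5.90.

T = (0.00, 0.00) ✓; TV at 23.60° ✓; |TV| = 28.80 ✓; ∠TVC = 106.9° ✓; |VC| = 26.70 ✓; ∠VCE = 62.60° ✓; |CE| = 8.700 ✓; ∠CEJ = 149.1° ✓; |EJ| = 23.10 ✓; ∠(EJ, JL) = 90.00° ✓; |JL| = 27.70 ✓; ∠JLK = 83.00° ✓; |LK| = 23.60 ✗.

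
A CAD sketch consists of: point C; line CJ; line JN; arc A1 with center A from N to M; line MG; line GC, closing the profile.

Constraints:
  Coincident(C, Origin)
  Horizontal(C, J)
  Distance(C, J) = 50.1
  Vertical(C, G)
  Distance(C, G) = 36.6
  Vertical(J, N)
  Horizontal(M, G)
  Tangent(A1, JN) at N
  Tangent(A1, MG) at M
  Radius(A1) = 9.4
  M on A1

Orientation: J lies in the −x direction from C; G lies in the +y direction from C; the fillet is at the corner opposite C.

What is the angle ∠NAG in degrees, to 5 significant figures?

167.00°

The virtual corner opposite C is at (-50.100, 36.600). The tangent condition forces AN to be normal to JN and the tangent condition forces AM to be normal to MG, with radius 9.4, so the center A sits 9.4 in from both sides at A = (-40.700, 27.200). That places the tangent points at N = (-50.100, 27.200) on JN and M = (-40.700, 36.600) on MG. Then cos ∠NAG = AN·AG / (|AN||AG|), giving 167.00°.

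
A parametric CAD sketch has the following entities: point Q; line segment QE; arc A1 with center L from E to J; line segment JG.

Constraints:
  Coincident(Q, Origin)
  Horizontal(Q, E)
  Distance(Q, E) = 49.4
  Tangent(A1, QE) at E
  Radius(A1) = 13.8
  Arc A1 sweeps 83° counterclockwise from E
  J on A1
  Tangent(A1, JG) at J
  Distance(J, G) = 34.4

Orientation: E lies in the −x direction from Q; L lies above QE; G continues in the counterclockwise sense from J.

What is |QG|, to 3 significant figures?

56.0

On A1, E sits at bearing -90° from L; an 83° counterclockwise sweep puts J at bearing -7°, so J = L + 13.8·(cos -7°, sin -7°) = (-35.7, 12.1). A1 meets JG tangentially, so LJ is at right angles to JG, so JG runs along (−sin -7°, cos -7°); with |JG| = 34.4, G = (-31.5, 46.3). Then |QG| = |G − Q| = 56.0.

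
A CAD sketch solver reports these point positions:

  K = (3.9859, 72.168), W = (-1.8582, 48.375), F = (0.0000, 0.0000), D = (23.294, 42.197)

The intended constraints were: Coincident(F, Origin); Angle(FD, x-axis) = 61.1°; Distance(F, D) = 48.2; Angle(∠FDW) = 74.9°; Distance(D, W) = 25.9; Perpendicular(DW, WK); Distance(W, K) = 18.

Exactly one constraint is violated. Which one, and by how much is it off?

Distance(W, K) = 18 — off by 6.50.

F = (0.00, 0.00) ✓; FD at 61.10° ✓; |FD| = 48.20 ✓; ∠FDW = 74.90° ✓; |DW| = 25.90 ✓; ∠(DW, WK) = 90.00° ✓; |WK| = 24.50 ✗.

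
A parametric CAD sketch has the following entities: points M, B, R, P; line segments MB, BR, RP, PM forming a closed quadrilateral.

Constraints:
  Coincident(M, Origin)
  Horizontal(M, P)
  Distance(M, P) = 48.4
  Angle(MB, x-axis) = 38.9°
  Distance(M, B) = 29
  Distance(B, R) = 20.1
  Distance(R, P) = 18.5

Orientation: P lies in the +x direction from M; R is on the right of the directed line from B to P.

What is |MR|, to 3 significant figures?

29.9

M is at the origin; M and P share the same y with |MP| = 48.4 and P in +x, so P = (48.4, 0). MB runs at 38.9° with |MB| = 29.0, so B = (22.6, 18.2). R is determined by |BR| = 20.1 and |RP| = 18.5 together: it lies at the intersection of circle(B, 20.1) and circle(P, 18.5). With |BP| = 31.6, the foot of the radical line on BP is 16.8 from B and the perpendicular offset is √(20.1² − 16.8²) = 11.1. Taking the right-of-BP solution: R = (29.9, -0.502).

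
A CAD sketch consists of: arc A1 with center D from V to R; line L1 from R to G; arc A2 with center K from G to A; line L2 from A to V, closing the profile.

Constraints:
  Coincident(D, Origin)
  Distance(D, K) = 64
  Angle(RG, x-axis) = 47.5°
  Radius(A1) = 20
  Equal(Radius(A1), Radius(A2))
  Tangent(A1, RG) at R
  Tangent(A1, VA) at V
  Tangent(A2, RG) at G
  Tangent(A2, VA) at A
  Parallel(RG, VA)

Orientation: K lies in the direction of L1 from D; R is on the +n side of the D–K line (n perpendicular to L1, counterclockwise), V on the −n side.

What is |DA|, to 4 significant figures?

67.05

The slot axis is L1's direction at 47.5°, so u = (cos 47.5°, sin 47.5°) = (0.6756, 0.7373) and n = (−sin 47.5°, cos 47.5°) = (-0.7373, 0.6756). D is at the origin and K lies 64.0 along u from D, so K = 64.0·u = (43.24, 47.19). Tangency of A1 to both parallel lines with radius 20.0 puts R and V at D ± 20.0·n: R = (-14.75, 13.51), V = (14.75, -13.51). Equal radii place G and A the same way about K: G = K + 20.0·n = (28.49, 60.70), A = K − 20.0·n = (57.98, 33.67). Then |DA| = |A − D| = 67.05.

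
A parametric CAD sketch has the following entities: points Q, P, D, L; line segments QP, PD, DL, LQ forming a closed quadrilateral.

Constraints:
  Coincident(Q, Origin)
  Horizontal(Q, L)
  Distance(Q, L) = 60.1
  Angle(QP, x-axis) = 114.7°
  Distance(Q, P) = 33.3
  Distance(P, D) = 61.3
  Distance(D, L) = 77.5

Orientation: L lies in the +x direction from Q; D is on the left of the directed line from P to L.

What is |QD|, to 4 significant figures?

78.31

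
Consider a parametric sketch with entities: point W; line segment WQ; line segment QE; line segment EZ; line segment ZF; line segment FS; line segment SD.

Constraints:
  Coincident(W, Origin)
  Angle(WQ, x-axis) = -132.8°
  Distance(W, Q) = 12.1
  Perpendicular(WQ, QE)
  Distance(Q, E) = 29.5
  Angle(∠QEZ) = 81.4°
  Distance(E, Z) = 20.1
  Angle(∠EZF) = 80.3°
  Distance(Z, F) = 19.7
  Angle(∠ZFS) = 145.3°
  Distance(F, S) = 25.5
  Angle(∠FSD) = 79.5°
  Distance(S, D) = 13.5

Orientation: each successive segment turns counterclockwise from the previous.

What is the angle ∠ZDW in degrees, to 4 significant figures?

44.34°

W is at the origin; WQ runs at -132.8° with length 12.1, so Q = (-8.221, -8.878). WQ ⟂ QE, so QE runs at -42.80°; with |QE| = 29.5, E = (13.42, -28.92). ∠QEZ = 81.4° gives EZ at 55.80° from the x-axis; with |EZ| = 20.1, Z = (24.72, -12.30). ∠EZF = 80.3° gives ZF at 155.5° from the x-axis; with |ZF| = 19.7, F = (6.795, -4.128). ∠ZFS = 145.3° gives FS at -169.8° from the x-axis; with |FS| = 25.5, S = (-18.30, -8.644). ∠FSD = 79.5° gives SD at -69.30° from the x-axis; with |SD| = 13.5, D = (-13.53, -21.27). Then cos ∠ZDW = DZ·DW / (|DZ||DW|), giving 44.34°.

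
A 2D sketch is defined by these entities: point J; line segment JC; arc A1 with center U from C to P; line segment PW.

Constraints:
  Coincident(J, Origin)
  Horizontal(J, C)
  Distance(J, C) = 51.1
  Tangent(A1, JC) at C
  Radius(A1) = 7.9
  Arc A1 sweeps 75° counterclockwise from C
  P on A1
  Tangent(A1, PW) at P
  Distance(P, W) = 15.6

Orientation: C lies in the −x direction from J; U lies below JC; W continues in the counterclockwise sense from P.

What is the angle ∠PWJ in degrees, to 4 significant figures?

56.56°

On A1, C sits at bearing 90° from U; a 75° counterclockwise sweep puts P at bearing 165°, so P = U + 7.9·(cos 165°, sin 165°) = (-58.73, -5.855). A1 meets PW tangentially, so UP is at right angles to PW, so PW runs along (−sin 165°, cos 165°); with |PW| = 15.6, W = (-62.77, -20.92). Then cos ∠PWJ = WP·WJ / (|WP||WJ|), giving 56.56°.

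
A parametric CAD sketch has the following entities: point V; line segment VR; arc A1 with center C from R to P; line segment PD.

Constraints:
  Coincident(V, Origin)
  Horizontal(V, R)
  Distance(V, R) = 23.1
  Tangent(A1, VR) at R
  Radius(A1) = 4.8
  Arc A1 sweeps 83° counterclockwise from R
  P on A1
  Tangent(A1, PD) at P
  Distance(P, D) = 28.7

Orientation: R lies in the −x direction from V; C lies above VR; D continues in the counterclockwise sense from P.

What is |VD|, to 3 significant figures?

35.9

V is at the origin; VR is horizontal with |VR| = 23.1 and R on the −x side, so R = (-23.1, 0.00). The tangent condition forces CR to be normal to VR, so C = R + (0, 4.8) = (-23.1, 4.80). On A1, R sits at bearing -90° from C; an 83° counterclockwise sweep puts P at bearing -7°, so P = C + 4.8·(cos -7°, sin -7°) = (-18.3, 4.22). Tangency of A1 to PD means the radius CP is perpendicular to PD, so PD runs along (−sin -7°, cos -7°); with |PD| = 28.7, D = (-14.8, 32.7). Then |VD| = |D − V| = 35.9.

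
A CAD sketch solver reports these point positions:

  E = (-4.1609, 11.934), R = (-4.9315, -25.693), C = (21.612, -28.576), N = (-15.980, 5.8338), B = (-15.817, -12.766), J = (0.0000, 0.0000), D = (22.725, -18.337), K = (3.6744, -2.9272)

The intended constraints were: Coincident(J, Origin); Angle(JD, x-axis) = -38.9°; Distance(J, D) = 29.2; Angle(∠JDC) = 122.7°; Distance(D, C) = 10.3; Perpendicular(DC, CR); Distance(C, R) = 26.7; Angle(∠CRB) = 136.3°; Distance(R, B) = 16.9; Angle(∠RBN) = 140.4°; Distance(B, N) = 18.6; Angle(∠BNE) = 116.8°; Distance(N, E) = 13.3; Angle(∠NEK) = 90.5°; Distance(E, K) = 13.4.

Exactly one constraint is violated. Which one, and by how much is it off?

Distance(E, K) = 13.4 — off by 3.40.

J = (0.00, 0.00) ✓; JD at -38.90° ✓; |JD| = 29.20 ✓; ∠JDC = 122.7° ✓; |DC| = 10.30 ✓; ∠(DC, CR) = 90.00° ✓; |CR| = 26.70 ✓; ∠CRB = 136.3° ✓; |RB| = 16.90 ✓; ∠RBN = 140.4° ✓; |BN| = 18.60 ✓; ∠BNE = 116.8° ✓; |NE| = 13.30 ✓; ∠NEK = 90.50° ✓; |EK| = 16.80 ✗.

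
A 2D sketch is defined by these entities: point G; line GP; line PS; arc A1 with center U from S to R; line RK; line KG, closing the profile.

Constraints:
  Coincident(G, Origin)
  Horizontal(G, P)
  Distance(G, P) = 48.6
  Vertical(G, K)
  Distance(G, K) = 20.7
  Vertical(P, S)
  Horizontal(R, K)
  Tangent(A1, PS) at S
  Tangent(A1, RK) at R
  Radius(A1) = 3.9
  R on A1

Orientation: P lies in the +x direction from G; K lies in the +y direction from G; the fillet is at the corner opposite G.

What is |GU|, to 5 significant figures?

47.753

G is at the origin; G and P share the same y with |GP| = 48.6 and P on the +x side, so P = (48.600, 0.0000). G and K share the same x with |GK| = 20.7 and K on the +y side, so K = (0.0000, 20.700). The virtual corner opposite G is at (48.600, 20.700). Tangency of A1 to PS means the radius US is perpendicular to PS and the tangent condition forces UR to be normal to RK, with radius 3.9, so the center U sits 3.9 in from both sides at U = (44.700, 16.800). Then |GU| = |U − G| = 47.753.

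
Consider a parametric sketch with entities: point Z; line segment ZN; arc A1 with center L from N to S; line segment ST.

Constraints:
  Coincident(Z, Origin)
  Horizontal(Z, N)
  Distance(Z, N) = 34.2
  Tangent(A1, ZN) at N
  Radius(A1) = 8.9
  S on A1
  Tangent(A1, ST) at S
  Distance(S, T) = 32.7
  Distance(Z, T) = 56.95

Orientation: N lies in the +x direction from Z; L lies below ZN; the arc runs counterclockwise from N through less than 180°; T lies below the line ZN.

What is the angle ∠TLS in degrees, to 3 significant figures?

74.8°

Z is at the origin; ZN is horizontal with |ZN| = 34.2 and N on the +x side, so N = (34.2, 0.00). Since A1 is tangent to ZN there, LN ⟂ ZN, so L = N + (0, -8.9) = (34.2, -8.90). Since LS ⟂ ST (tangency), |LT| = √(8.9² + 32.7²) = 33.9 regardless of where S sits on A1. So T lies on both circle(Z, 56.95) and circle(L, 33.9); the below-ZN intersection is T = (37.8, -42.6). S is the foot of the tangent from T: S = (25.9, -12.1).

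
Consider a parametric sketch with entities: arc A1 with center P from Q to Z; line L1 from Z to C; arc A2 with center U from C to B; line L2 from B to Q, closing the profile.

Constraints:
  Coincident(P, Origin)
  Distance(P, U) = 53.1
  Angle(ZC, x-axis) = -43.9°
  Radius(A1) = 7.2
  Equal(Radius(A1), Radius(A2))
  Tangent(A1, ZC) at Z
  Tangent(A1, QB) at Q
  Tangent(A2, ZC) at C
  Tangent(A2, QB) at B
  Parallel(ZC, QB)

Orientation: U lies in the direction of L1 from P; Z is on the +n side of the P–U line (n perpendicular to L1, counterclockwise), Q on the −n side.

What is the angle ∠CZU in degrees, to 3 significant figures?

7.72°

The slot axis is L1's direction at -43.9°, so u = (cos -43.9°, sin -43.9°) = (0.721, -0.693) and n = (−sin -43.9°, cos -43.9°) = (0.693, 0.721). P is at the origin and U lies 53.1 along u from P, so U = 53.1·u = (38.3, -36.8). Tangency of A1 to both parallel lines with radius 7.2 puts Z and Q at P ± 7.2·n: Z = (4.99, 5.19), Q = (-4.99, -5.19). Equal radii place C and B the same way about U: C = U + 7.2·n = (43.3, -31.6), B = U − 7.2·n = (33.3, -42.0). Then cos ∠CZU = ZC·ZU / (|ZC||ZU|), giving 7.72°.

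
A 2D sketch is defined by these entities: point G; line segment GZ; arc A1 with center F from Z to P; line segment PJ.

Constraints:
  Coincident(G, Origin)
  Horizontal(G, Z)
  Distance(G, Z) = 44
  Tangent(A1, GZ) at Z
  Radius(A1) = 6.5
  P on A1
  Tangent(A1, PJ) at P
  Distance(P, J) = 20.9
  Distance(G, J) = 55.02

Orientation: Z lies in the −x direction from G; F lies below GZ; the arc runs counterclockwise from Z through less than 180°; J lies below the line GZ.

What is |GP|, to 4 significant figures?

50.98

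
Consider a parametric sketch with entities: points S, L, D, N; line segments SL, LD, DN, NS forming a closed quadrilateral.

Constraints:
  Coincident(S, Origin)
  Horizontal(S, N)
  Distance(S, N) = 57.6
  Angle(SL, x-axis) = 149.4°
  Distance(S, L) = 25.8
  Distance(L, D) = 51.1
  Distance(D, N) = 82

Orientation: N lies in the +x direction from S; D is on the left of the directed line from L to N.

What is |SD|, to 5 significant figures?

58.894

Checks: |SN| = 57.60 ✓; |SL| = 25.80 ✓; |LD| = 51.10 ✓; |DN| = 82.00 ✓.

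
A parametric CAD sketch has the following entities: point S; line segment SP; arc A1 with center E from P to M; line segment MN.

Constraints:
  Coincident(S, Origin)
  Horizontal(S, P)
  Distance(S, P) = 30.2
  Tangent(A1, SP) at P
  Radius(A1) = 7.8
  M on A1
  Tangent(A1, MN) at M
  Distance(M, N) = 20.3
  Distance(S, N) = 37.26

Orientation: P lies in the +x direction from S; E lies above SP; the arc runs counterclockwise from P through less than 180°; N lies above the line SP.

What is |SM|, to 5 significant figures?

38.472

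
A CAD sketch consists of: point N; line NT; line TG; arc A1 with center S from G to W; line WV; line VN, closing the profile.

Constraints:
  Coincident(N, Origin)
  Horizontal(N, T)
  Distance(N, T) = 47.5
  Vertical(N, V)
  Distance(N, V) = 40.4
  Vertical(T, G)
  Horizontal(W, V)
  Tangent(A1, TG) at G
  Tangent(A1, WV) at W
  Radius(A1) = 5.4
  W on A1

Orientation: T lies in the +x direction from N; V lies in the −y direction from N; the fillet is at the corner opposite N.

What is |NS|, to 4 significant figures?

54.75

N is at the origin; N and T share the same y with |NT| = 47.5 and T on the +x side, so T = (47.50, 0.000). N and V share the same x with |NV| = 40.4 and V on the −y side, so V = (0.000, -40.40). The virtual corner opposite N is at (47.50, -40.40). A1 meets TG tangentially, so SG is at right angles to TG and tangency of A1 to WV means the radius SW is perpendicular to WV, with radius 5.4, so the center S sits 5.4 in from both sides at S = (42.10, -35.00). Then |NS| = |S − N| = 54.75.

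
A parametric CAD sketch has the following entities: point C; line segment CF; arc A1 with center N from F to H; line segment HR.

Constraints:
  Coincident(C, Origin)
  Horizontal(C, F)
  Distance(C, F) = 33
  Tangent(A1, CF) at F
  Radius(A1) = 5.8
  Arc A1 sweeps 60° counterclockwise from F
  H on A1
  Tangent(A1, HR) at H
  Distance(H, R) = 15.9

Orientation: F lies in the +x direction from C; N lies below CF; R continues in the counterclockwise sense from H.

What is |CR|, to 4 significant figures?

26.06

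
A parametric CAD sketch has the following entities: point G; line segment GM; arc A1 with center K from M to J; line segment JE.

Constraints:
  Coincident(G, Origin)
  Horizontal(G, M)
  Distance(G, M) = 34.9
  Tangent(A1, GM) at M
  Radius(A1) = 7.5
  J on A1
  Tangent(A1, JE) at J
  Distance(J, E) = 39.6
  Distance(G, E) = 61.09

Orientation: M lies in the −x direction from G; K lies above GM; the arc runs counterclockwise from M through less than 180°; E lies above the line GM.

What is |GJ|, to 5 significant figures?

29.254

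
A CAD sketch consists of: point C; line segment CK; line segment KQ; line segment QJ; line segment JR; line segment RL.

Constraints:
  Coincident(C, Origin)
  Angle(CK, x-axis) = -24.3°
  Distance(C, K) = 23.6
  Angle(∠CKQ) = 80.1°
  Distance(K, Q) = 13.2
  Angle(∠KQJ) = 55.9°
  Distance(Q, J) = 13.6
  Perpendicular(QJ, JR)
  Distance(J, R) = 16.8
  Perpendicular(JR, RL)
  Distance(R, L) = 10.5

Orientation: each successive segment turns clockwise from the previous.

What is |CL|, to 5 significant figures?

30.796

QJ ⟂ JR, so JR runs at 21.700°; with |JR| = 16.8, R = (24.670, -1.7813). The perpendicularity gives RL at right angles to JR, so RL runs at -68.300°; with |RL| = 10.5, L = (28.553, -11.537). Then |CL| = |L − C| = 30.796.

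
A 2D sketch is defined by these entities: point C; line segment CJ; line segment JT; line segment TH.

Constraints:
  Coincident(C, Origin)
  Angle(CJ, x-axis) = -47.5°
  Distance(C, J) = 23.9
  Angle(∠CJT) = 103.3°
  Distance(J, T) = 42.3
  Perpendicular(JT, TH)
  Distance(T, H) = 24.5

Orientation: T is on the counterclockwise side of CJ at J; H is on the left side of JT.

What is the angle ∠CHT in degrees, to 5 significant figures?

88.513°

∠CJT = 103.3°, so JT runs at -47.5° + (180° − 103.3°) = 29.200° from the x-axis; with |JT| = 42.3, T = J + 42.3·(cos 29.200°, sin 29.200°) = (53.071, 3.0155). JT ⟂ TH; with |TH| = 24.5 on the left of JT, H = T + 24.5·(-0.48786, 0.87292) = (41.119, 24.402). Then cos ∠CHT = HC·HT / (|HC||HT|), giving 88.513°.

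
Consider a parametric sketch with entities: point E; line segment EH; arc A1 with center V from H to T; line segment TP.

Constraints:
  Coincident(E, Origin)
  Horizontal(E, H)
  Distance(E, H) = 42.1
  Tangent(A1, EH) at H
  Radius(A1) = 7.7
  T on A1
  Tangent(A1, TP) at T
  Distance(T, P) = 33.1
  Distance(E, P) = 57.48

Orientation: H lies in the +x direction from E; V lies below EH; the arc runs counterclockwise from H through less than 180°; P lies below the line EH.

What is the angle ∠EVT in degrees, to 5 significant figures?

19.359°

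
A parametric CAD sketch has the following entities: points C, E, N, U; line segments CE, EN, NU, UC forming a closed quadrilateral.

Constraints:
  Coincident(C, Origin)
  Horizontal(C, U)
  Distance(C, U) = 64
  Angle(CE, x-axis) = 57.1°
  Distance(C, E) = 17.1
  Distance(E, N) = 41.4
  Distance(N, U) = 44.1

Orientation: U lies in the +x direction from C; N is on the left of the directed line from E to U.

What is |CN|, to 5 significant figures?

57.680

C is at the origin; C and U share the same y with |CU| = 64.0 and U in +x, so U = (64.0, 0). CE runs at 57.1° with |CE| = 17.1, so E = (9.2883, 14.357). N is determined by |EN| = 41.4 and |NU| = 44.1 together: it lies at the intersection of circle(E, 41.4) and circle(U, 44.1). With |EU| = 56.564, the foot of the radical line on EU is 26.242 from E and the perpendicular offset is √(41.4² − 26.242²) = 32.021. Taking the left-of-EU solution: N = (42.798, 38.669).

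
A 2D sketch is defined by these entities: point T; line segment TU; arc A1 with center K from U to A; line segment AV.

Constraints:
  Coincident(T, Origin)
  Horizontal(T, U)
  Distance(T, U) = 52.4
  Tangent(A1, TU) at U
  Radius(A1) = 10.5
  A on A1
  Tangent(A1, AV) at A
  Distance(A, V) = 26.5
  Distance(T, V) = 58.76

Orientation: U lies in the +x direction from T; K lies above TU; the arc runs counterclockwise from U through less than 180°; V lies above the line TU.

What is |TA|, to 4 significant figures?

63.07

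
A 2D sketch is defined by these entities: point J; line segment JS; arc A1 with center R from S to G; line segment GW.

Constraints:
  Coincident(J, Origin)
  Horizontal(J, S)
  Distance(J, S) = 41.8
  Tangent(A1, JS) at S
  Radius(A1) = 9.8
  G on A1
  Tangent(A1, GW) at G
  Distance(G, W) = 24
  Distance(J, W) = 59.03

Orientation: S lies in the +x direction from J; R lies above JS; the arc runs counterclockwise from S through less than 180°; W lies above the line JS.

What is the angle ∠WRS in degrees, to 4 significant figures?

167.4°

Checks: |RG| = 9.800 ✓; ∠(RG, GW) = 90.00° ✓; |GW| = 24.00 ✓; |JW| = 59.03 ✓.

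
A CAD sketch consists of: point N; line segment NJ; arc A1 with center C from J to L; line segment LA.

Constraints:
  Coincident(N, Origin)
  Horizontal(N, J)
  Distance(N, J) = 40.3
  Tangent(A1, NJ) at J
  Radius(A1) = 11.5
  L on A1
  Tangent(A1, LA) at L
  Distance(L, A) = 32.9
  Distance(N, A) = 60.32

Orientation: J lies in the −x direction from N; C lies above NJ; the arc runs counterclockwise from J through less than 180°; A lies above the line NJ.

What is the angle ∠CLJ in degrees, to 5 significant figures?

36.725°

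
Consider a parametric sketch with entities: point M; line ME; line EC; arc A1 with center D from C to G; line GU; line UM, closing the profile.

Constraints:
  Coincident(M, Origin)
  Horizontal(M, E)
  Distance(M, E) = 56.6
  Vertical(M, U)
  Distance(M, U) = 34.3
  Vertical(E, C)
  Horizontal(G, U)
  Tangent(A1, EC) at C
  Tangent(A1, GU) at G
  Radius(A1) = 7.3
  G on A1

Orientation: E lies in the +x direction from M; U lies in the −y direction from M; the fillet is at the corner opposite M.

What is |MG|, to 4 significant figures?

60.06

M is at the origin; ME is horizontal with |ME| = 56.6 and E on the +x side, so E = (56.60, 0.000). M and U share the same x with |MU| = 34.3 and U on the −y side, so U = (0.000, -34.30). The virtual corner opposite M is at (56.60, -34.30). The tangent condition forces DC to be normal to EC and tangency of A1 to GU means the radius DG is perpendicular to GU, with radius 7.3, so the center D sits 7.3 in from both sides at D = (49.30, -27.00). That places the tangent points at C = (56.60, -27.00) on EC and G = (49.30, -34.30) on GU. Then |MG| = |G − M| = 60.06.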